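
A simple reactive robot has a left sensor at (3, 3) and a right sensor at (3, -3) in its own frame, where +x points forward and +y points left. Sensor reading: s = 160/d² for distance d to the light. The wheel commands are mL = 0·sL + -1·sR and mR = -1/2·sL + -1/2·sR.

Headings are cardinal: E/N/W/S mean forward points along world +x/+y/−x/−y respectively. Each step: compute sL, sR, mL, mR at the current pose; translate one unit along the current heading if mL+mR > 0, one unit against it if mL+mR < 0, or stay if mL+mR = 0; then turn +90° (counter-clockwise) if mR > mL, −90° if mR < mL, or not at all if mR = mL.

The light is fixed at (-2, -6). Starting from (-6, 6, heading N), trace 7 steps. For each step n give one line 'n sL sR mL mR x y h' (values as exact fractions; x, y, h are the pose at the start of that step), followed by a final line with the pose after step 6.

n=0: pose=(-6,6,N); sL=80/137, sR=80/113; mL=-80/113, mR=-10000/15481; mL+mR=-20960/15481 → advance -1; mR−mL=960/15481 → turn +1·90°
n=1: pose=(-6,5,W); sL=160/113, sR=32/49; mL=-32/49, mR=-5728/5537; mL+mR=-9344/5537 → advance -1; mR−mL=-2112/5537 → turn -1·90°
n=2: pose=(-5,5,N); sL=20/29, sR=40/49; mL=-40/49, mR=-1070/1421; mL+mR=-2230/1421 → advance -1; mR−mL=90/1421 → turn +1·90°
n=3: pose=(-5,4,W); sL=32/17, sR=32/41; mL=-32/41, mR=-928/697; mL+mR=-1472/697 → advance -1; mR−mL=-384/697 → turn -1·90°
n=4: pose=(-4,4,N); sL=80/97, sR=16/17; mL=-16/17, mR=-1456/1649; mL+mR=-3008/1649 → advance -1; mR−mL=96/1649 → turn +1·90°
n=5: pose=(-4,3,W); sL=160/61, sR=160/169; mL=-160/169, mR=-18400/10309; mL+mR=-28160/10309 → advance -1; mR−mL=-8640/10309 → turn -1·90°
n=6: pose=(-3,3,N); sL=1, sR=40/37; mL=-40/37, mR=-77/74; mL+mR=-157/74 → advance -1; mR−mL=3/74 → turn +1·90°

0 80/137 80/113 -80/113 -10000/15481 -6 6 N
1 160/113 32/49 -32/49 -5728/5537 -6 5 W
2 20/29 40/49 -40/49 -1070/1421 -5 5 N
3 32/17 32/41 -32/41 -928/697 -5 4 W
4 80/97 16/17 -16/17 -1456/1649 -4 4 N
5 160/61 160/169 -160/169 -18400/10309 -4 3 W
6 1 40/37 -40/37 -77/74 -3 3 N
final -3 2 W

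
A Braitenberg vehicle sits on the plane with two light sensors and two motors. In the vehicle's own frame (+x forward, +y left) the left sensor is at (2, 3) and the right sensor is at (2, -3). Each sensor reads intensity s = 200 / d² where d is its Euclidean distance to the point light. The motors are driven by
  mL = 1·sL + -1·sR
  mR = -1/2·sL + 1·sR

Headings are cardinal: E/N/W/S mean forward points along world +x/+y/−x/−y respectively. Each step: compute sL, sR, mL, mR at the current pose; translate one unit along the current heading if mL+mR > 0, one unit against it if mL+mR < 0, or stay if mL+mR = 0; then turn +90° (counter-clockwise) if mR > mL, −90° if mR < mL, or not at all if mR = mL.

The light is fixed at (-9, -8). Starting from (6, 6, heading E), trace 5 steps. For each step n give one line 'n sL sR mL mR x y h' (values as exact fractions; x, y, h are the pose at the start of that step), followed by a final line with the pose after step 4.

n=0: pose=(6,6,E); sL=100/289, sR=20/41; mL=-1680/11849, mR=3730/11849; mL+mR=50/289 → advance +1; mR−mL=5410/11849 → turn +1·90°
n=1: pose=(7,6,N); sL=8/17, sR=200/617; mL=1536/10489, mR=932/10489; mL+mR=4/17 → advance +1; mR−mL=-604/10489 → turn -1·90°
n=2: pose=(7,7,E); sL=25/81, sR=50/117; mL=-125/1053, mR=575/2106; mL+mR=25/162 → advance +1; mR−mL=275/702 → turn +1·90°
n=3: pose=(8,7,N); sL=40/97, sR=200/689; mL=8160/66833, mR=5620/66833; mL+mR=20/97 → advance +1; mR−mL=-2540/66833 → turn -1·90°
n=4: pose=(8,8,E); sL=100/361, sR=20/53; mL=-1920/19133, mR=4570/19133; mL+mR=50/361 → advance +1; mR−mL=6490/19133 → turn +1·90°

0 100/289 20/41 -1680/11849 3730/11849 6 6 E
1 8/17 200/617 1536/10489 932/10489 7 6 N
2 25/81 50/117 -125/1053 575/2106 7 7 E
3 40/97 200/689 8160/66833 5620/66833 8 7 N
4 100/361 20/53 -1920/19133 4570/19133 8 8 E
final 9 8 N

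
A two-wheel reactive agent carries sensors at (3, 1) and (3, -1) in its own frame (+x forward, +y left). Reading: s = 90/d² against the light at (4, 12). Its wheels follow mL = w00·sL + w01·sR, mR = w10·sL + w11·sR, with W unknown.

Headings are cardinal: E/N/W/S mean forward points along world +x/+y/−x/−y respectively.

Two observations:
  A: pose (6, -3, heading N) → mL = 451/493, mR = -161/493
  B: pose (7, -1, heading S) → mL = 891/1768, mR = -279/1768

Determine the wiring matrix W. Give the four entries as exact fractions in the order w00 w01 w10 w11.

obs A: pose=(6,-3,N) → sL=18/29, sR=10/17, mL=451/493, mR=-161/493
obs B: pose=(7,-1,S) → sL=45/136, sR=9/26, mL=891/1768, mR=-279/1768
sensor matrix S = [[18/29, 10/17], [45/136, 9/26]]; det S = 8811/435812
solve [mL_A; mL_B] = S·[w00; w01] and [mR_A; mR_B] = S·[w10; w11]:
  w00 = 1, w01 = 1/2, w10 = -1, w11 = 1/2

1 1/2 -1 1/2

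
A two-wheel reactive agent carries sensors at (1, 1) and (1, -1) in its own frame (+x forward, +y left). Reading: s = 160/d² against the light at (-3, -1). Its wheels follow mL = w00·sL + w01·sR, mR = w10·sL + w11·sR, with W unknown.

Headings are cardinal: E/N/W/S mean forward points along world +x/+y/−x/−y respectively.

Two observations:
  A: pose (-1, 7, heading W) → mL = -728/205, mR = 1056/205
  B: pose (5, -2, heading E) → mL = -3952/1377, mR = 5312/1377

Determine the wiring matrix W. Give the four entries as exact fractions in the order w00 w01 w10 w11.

-1/2 -1 1 1

obs A: pose=(-1,7,W) → sL=16/5, sR=80/41, mL=-728/205, mR=1056/205
obs B: pose=(5,-2,E) → sL=160/81, sR=32/17, mL=-3952/1377, mR=5312/1377
sensor matrix S = [[16/5, 80/41], [160/81, 32/17]]; det S = 612352/282285
solve [mL_A; mL_B] = S·[w00; w01] and [mR_A; mR_B] = S·[w10; w11]:
  w00 = -1/2, w01 = -1, w10 = 1, w11 = 1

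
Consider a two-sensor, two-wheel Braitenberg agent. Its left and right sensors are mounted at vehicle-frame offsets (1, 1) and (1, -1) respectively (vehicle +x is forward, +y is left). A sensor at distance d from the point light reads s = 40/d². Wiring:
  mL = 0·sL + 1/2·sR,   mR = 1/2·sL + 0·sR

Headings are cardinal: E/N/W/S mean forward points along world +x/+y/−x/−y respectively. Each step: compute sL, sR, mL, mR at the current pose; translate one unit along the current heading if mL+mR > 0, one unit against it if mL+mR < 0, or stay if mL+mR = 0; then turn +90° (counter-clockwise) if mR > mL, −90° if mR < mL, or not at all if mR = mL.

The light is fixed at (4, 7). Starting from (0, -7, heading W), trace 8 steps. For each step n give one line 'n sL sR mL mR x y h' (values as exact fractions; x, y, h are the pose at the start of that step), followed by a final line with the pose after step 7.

0 4/25 20/97 10/97 2/25 0 -7 W
1 8/41 8/37 4/37 4/41 -1 -7 N
2 1/4 10/53 5/53 1/8 -1 -6 E
3 40/169 40/153 20/153 20/169 0 -6 N
4 4/13 20/89 10/89 2/13 0 -5 E
5 40/137 8/25 4/25 20/137 1 -5 N
6 5/13 10/37 5/37 5/26 1 -4 E
7 40/109 40/101 20/101 20/109 2 -4 N
final 2 -3 E

n=0: pose=(0,-7,W); sL=4/25, sR=20/97; mL=10/97, mR=2/25; mL+mR=444/2425 → advance +1; mR−mL=-56/2425 → turn -1·90°
n=1: pose=(-1,-7,N); sL=8/41, sR=8/37; mL=4/37, mR=4/41; mL+mR=312/1517 → advance +1; mR−mL=-16/1517 → turn -1·90°
n=2: pose=(-1,-6,E); sL=1/4, sR=10/53; mL=5/53, mR=1/8; mL+mR=93/424 → advance +1; mR−mL=13/424 → turn +1·90°
n=3: pose=(0,-6,N); sL=40/169, sR=40/153; mL=20/153, mR=20/169; mL+mR=6440/25857 → advance +1; mR−mL=-320/25857 → turn -1·90°
n=4: pose=(0,-5,E); sL=4/13, sR=20/89; mL=10/89, mR=2/13; mL+mR=308/1157 → advance +1; mR−mL=48/1157 → turn +1·90°
n=5: pose=(1,-5,N); sL=40/137, sR=8/25; mL=4/25, mR=20/137; mL+mR=1048/3425 → advance +1; mR−mL=-48/3425 → turn -1·90°
n=6: pose=(1,-4,E); sL=5/13, sR=10/37; mL=5/37, mR=5/26; mL+mR=315/962 → advance +1; mR−mL=55/962 → turn +1·90°
n=7: pose=(2,-4,N); sL=40/109, sR=40/101; mL=20/101, mR=20/109; mL+mR=4200/11009 → advance +1; mR−mL=-160/11009 → turn -1·90°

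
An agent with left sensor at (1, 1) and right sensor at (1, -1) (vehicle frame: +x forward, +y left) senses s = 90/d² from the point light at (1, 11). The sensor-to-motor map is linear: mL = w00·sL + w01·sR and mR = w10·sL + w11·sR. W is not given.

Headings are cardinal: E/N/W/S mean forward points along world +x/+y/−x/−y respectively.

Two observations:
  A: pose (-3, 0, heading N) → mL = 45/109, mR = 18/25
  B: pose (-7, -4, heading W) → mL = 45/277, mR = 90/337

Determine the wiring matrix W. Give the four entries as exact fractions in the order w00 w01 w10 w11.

0 1/2 1 0

obs A: pose=(-3,0,N) → sL=18/25, sR=90/109, mL=45/109, mR=18/25
obs B: pose=(-7,-4,W) → sL=90/337, sR=90/277, mL=45/277, mR=90/337
sensor matrix S = [[18/25, 90/109], [90/337, 90/277]]; det S = 682992/50875205
solve [mL_A; mL_B] = S·[w00; w01] and [mR_A; mR_B] = S·[w10; w11]:
  w00 = 0, w01 = 1/2, w10 = 1, w11 = 0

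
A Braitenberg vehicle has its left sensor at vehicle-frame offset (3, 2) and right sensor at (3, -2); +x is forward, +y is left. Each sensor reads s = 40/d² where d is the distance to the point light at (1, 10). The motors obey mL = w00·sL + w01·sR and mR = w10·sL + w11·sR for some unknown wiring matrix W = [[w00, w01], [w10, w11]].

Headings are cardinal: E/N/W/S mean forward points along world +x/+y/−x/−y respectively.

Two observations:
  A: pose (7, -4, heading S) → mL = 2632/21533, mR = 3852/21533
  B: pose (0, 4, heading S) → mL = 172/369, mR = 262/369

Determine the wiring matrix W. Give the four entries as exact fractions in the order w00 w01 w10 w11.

1/2 1/2 1 1/2

obs A: pose=(7,-4,S) → sL=40/353, sR=8/61, mL=2632/21533, mR=3852/21533
obs B: pose=(0,4,S) → sL=20/41, sR=4/9, mL=172/369, mR=262/369
sensor matrix S = [[40/353, 8/61], [20/41, 4/9]]; det S = -108160/7945677
solve [mL_A; mL_B] = S·[w00; w01] and [mR_A; mR_B] = S·[w10; w11]:
  w00 = 1/2, w01 = 1/2, w10 = 1, w11 = 1/2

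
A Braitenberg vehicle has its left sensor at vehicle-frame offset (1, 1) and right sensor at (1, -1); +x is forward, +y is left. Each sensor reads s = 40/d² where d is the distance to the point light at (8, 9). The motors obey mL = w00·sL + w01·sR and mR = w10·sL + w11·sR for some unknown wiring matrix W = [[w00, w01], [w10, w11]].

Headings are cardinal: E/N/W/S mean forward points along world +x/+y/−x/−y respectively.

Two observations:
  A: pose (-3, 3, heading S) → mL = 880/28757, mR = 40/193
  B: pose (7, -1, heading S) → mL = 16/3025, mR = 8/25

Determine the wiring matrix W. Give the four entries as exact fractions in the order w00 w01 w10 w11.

1/2 -1/2 0 1

obs A: pose=(-3,3,S) → sL=40/149, sR=40/193, mL=880/28757, mR=40/193
obs B: pose=(7,-1,S) → sL=40/121, sR=8/25, mL=16/3025, mR=8/25
sensor matrix S = [[40/149, 40/193], [40/121, 8/25]]; det S = 302592/17397985
solve [mL_A; mL_B] = S·[w00; w01] and [mR_A; mR_B] = S·[w10; w11]:
  w00 = 1/2, w01 = -1/2, w10 = 0, w11 = 1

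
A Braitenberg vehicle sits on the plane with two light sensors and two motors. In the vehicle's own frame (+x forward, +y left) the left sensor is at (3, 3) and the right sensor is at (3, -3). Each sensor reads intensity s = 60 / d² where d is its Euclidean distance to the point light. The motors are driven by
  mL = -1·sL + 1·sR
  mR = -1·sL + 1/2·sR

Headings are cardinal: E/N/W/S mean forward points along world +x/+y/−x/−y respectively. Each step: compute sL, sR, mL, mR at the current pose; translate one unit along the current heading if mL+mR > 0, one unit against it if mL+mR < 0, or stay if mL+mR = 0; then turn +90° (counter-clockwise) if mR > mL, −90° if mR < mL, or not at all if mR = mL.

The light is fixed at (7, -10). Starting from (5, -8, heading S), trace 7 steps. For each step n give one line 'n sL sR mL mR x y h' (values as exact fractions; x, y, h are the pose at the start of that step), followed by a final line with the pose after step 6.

0 30 30/13 -360/13 -375/13 5 -8 S
1 12/5 60/61 -432/305 -582/305 5 -7 W
2 15/13 3/2 9/26 -21/52 6 -7 N
3 60/29 12 288/29 114/29 6 -8 E
4 6 6 0 -3 7 -8 S
5 20/3 4/3 -16/3 -6 7 -7 W
6 3/2 15/13 -9/26 -12/13 8 -7 N
final 8 -8 E

n=0: pose=(5,-8,S); sL=30, sR=30/13; mL=-360/13, mR=-375/13; mL+mR=-735/13 → advance -1; mR−mL=-15/13 → turn -1·90°
n=1: pose=(5,-7,W); sL=12/5, sR=60/61; mL=-432/305, mR=-582/305; mL+mR=-1014/305 → advance -1; mR−mL=-30/61 → turn -1·90°
n=2: pose=(6,-7,N); sL=15/13, sR=3/2; mL=9/26, mR=-21/52; mL+mR=-3/52 → advance -1; mR−mL=-3/4 → turn -1·90°
n=3: pose=(6,-8,E); sL=60/29, sR=12; mL=288/29, mR=114/29; mL+mR=402/29 → advance +1; mR−mL=-6 → turn -1·90°
n=4: pose=(7,-8,S); sL=6, sR=6; mL=0, mR=-3; mL+mR=-3 → advance -1; mR−mL=-3 → turn -1·90°
n=5: pose=(7,-7,W); sL=20/3, sR=4/3; mL=-16/3, mR=-6; mL+mR=-34/3 → advance -1; mR−mL=-2/3 → turn -1·90°
n=6: pose=(8,-7,N); sL=3/2, sR=15/13; mL=-9/26, mR=-12/13; mL+mR=-33/26 → advance -1; mR−mL=-15/26 → turn -1·90°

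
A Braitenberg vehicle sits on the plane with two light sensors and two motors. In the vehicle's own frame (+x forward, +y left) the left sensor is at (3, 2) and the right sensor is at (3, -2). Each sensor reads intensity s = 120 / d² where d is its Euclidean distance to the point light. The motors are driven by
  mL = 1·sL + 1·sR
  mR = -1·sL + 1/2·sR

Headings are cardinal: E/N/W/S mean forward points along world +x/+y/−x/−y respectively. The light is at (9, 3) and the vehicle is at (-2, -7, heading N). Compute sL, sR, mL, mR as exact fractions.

60/109 12/13 2088/1417 -126/1417

left sensor world pos  = (-4, -4); dL² = 218
right sensor world pos = (0, -4); dR² = 130
sL = 120/218 = 60/109
sR = 120/130 = 12/13
mL = 1·sL + 1·sR = 2088/1417
mR = -1·sL + 1/2·sR = -126/1417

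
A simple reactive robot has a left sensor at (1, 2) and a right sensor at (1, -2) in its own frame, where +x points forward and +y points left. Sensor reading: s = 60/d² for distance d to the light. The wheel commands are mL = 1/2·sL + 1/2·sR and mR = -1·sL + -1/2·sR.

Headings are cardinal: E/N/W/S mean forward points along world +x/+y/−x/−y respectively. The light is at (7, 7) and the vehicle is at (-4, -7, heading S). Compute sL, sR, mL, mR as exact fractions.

left sensor world pos  = (-2, -8); dL² = 306
right sensor world pos = (-6, -8); dR² = 394
sL = 60/306 = 10/51
sR = 60/394 = 30/197
mL = 1/2·sL + 1/2·sR = 1750/10047
mR = -1·sL + -1/2·sR = -2735/10047

10/51 30/197 1750/10047 -2735/10047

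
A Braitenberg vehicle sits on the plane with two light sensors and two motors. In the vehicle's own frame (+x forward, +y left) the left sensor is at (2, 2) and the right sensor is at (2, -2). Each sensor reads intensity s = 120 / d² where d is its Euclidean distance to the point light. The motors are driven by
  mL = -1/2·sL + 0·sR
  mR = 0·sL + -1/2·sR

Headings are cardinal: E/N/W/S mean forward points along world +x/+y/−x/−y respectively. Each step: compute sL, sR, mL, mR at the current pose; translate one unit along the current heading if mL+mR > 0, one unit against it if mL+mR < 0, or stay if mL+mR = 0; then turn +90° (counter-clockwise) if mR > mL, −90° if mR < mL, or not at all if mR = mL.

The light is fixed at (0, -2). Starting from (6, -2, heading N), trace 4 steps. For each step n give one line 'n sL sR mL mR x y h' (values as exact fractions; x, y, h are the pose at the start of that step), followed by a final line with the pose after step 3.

0 6 30/17 -3 -15/17 6 -2 N
1 24/5 120/17 -12/5 -60/17 6 -3 W
2 60/13 60/41 -30/13 -30/41 7 -3 N
3 120/41 24/5 -60/41 -12/5 7 -4 W
final 8 -4 N

n=0: pose=(6,-2,N); sL=6, sR=30/17; mL=-3, mR=-15/17; mL+mR=-66/17 → advance -1; mR−mL=36/17 → turn +1·90°
n=1: pose=(6,-3,W); sL=24/5, sR=120/17; mL=-12/5, mR=-60/17; mL+mR=-504/85 → advance -1; mR−mL=-96/85 → turn -1·90°
n=2: pose=(7,-3,N); sL=60/13, sR=60/41; mL=-30/13, mR=-30/41; mL+mR=-1620/533 → advance -1; mR−mL=840/533 → turn +1·90°
n=3: pose=(7,-4,W); sL=120/41, sR=24/5; mL=-60/41, mR=-12/5; mL+mR=-792/205 → advance -1; mR−mL=-192/205 → turn -1·90°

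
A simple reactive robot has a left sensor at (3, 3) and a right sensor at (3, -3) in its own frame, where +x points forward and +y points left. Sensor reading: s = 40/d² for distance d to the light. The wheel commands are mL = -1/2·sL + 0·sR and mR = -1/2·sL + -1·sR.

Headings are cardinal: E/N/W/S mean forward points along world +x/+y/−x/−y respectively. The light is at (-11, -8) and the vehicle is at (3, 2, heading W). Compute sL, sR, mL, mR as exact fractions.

4/17 4/29 -2/17 -126/493

left sensor world pos  = (0, -1); dL² = 170
right sensor world pos = (0, 5); dR² = 290
sL = 40/170 = 4/17
sR = 40/290 = 4/29
mL = -1/2·sL + 0·sR = -2/17
mR = -1/2·sL + -1·sR = -126/493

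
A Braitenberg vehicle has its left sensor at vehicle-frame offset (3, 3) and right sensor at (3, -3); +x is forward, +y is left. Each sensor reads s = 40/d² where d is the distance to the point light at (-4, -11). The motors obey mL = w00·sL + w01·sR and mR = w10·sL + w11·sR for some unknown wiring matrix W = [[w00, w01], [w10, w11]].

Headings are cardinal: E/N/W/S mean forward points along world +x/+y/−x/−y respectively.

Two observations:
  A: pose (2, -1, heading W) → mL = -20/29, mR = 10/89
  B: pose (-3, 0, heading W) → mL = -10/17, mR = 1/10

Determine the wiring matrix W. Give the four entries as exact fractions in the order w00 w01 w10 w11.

-1 0 0 1/2

obs A: pose=(2,-1,W) → sL=20/29, sR=20/89, mL=-20/29, mR=10/89
obs B: pose=(-3,0,W) → sL=10/17, sR=1/5, mL=-10/17, mR=1/10
sensor matrix S = [[20/29, 20/89], [10/17, 1/5]]; det S = 252/43877
solve [mL_A; mL_B] = S·[w00; w01] and [mR_A; mR_B] = S·[w10; w11]:
  w00 = -1, w01 = 0, w10 = 0, w11 = 1/2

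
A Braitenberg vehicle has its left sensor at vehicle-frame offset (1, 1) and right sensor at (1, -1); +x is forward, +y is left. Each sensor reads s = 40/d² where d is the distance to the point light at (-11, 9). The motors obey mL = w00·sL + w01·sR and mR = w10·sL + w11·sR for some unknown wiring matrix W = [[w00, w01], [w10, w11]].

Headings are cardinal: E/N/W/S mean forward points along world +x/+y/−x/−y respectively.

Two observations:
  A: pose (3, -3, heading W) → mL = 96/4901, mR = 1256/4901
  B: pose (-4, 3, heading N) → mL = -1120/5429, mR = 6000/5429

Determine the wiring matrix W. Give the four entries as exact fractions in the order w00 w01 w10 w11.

-1 1 1 1

obs A: pose=(3,-3,W) → sL=20/169, sR=4/29, mL=96/4901, mR=1256/4901
obs B: pose=(-4,3,N) → sL=40/61, sR=40/89, mL=-1120/5429, mR=6000/5429
sensor matrix S = [[20/169, 4/29], [40/61, 40/89]]; det S = -991360/26607529
solve [mL_A; mL_B] = S·[w00; w01] and [mR_A; mR_B] = S·[w10; w11]:
  w00 = -1, w01 = 1, w10 = 1, w11 = 1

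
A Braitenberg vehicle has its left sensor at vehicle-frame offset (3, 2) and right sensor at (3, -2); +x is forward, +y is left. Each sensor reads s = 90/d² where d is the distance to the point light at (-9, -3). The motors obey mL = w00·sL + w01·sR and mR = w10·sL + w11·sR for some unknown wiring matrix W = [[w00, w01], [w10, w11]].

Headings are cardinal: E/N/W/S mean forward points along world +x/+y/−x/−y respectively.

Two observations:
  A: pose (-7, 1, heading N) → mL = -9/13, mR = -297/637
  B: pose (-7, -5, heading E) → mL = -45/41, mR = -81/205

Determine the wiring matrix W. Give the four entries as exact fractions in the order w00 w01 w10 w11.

obs A: pose=(-7,1,N) → sL=90/49, sR=18/13, mL=-9/13, mR=-297/637
obs B: pose=(-7,-5,E) → sL=18/5, sR=90/41, mL=-45/41, mR=-81/205
sensor matrix S = [[90/49, 18/13], [18/5, 90/41]]; det S = -124416/130585
solve [mL_A; mL_B] = S·[w00; w01] and [mR_A; mR_B] = S·[w10; w11]:
  w00 = 0, w01 = -1/2, w10 = 1/2, w11 = -1

0 -1/2 1/2 -1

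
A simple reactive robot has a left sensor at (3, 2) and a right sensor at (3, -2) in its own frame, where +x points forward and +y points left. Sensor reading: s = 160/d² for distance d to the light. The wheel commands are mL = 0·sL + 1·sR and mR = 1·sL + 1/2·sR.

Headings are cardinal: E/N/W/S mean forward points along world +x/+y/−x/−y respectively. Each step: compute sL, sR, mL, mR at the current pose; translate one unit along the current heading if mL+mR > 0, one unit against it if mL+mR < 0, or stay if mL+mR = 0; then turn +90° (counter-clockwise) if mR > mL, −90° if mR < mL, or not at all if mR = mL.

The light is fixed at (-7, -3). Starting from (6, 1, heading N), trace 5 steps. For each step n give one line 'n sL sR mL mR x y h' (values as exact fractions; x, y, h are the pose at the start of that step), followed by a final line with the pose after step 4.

0 16/17 80/137 80/137 2872/2329 6 1 N
1 160/109 160/149 160/149 32560/16241 6 2 W
2 4/5 20/13 20/13 102/65 5 2 S
3 160/261 160/229 160/229 57520/59769 5 1 E
4 16/17 80/137 80/137 2872/2329 6 1 N
final 6 2 W

n=0: pose=(6,1,N); sL=16/17, sR=80/137; mL=80/137, mR=2872/2329; mL+mR=4232/2329 → advance +1; mR−mL=1512/2329 → turn +1·90°
n=1: pose=(6,2,W); sL=160/109, sR=160/149; mL=160/149, mR=32560/16241; mL+mR=50000/16241 → advance +1; mR−mL=15120/16241 → turn +1·90°
n=2: pose=(5,2,S); sL=4/5, sR=20/13; mL=20/13, mR=102/65; mL+mR=202/65 → advance +1; mR−mL=2/65 → turn +1·90°
n=3: pose=(5,1,E); sL=160/261, sR=160/229; mL=160/229, mR=57520/59769; mL+mR=99280/59769 → advance +1; mR−mL=15760/59769 → turn +1·90°
n=4: pose=(6,1,N); sL=16/17, sR=80/137; mL=80/137, mR=2872/2329; mL+mR=4232/2329 → advance +1; mR−mL=1512/2329 → turn +1·90°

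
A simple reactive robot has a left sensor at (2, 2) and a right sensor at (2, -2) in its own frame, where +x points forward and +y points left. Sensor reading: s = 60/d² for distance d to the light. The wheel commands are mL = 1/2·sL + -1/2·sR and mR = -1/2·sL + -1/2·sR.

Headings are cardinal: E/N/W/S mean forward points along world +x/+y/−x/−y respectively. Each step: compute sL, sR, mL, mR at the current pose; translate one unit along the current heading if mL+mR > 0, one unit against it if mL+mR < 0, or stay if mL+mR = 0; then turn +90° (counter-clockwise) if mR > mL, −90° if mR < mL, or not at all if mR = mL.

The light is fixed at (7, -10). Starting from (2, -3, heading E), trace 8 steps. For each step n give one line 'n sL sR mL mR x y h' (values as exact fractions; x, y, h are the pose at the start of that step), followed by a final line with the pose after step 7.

n=0: pose=(2,-3,E); sL=2/3, sR=30/17; mL=-28/51, mR=-62/51; mL+mR=-30/17 → advance -1; mR−mL=-2/3 → turn -1·90°
n=1: pose=(1,-3,S); sL=60/41, sR=60/89; mL=1440/3649, mR=-3900/3649; mL+mR=-60/89 → advance -1; mR−mL=-60/41 → turn -1·90°
n=2: pose=(1,-2,W); sL=3/5, sR=15/41; mL=24/205, mR=-99/205; mL+mR=-15/41 → advance -1; mR−mL=-3/5 → turn -1·90°
n=3: pose=(2,-2,N); sL=60/149, sR=60/109; mL=-1200/16241, mR=-7740/16241; mL+mR=-60/109 → advance -1; mR−mL=-60/149 → turn -1·90°
n=4: pose=(2,-3,E); sL=2/3, sR=30/17; mL=-28/51, mR=-62/51; mL+mR=-30/17 → advance -1; mR−mL=-2/3 → turn -1·90°
n=5: pose=(1,-3,S); sL=60/41, sR=60/89; mL=1440/3649, mR=-3900/3649; mL+mR=-60/89 → advance -1; mR−mL=-60/41 → turn -1·90°
n=6: pose=(1,-2,W); sL=3/5, sR=15/41; mL=24/205, mR=-99/205; mL+mR=-15/41 → advance -1; mR−mL=-3/5 → turn -1·90°
n=7: pose=(2,-2,N); sL=60/149, sR=60/109; mL=-1200/16241, mR=-7740/16241; mL+mR=-60/109 → advance -1; mR−mL=-60/149 → turn -1·90°

0 2/3 30/17 -28/51 -62/51 2 -3 E
1 60/41 60/89 1440/3649 -3900/3649 1 -3 S
2 3/5 15/41 24/205 -99/205 1 -2 W
3 60/149 60/109 -1200/16241 -7740/16241 2 -2 N
4 2/3 30/17 -28/51 -62/51 2 -3 E
5 60/41 60/89 1440/3649 -3900/3649 1 -3 S
6 3/5 15/41 24/205 -99/205 1 -2 W
7 60/149 60/109 -1200/16241 -7740/16241 2 -2 N
final 2 -3 E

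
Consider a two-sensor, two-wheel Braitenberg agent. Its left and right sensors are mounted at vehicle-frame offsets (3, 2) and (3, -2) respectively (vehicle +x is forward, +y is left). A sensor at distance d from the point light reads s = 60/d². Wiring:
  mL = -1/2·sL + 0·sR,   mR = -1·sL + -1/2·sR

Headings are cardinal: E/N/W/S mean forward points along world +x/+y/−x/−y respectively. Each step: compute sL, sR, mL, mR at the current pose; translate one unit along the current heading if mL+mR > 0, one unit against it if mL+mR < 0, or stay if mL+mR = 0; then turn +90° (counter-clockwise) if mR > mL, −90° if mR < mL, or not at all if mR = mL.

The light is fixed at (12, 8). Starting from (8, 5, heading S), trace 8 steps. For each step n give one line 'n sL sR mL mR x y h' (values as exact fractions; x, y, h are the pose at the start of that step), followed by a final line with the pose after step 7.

n=0: pose=(8,5,S); sL=3/2, sR=5/6; mL=-3/4, mR=-23/12; mL+mR=-8/3 → advance -1; mR−mL=-7/6 → turn -1·90°
n=1: pose=(8,6,W); sL=12/13, sR=60/49; mL=-6/13, mR=-978/637; mL+mR=-1272/637 → advance -1; mR−mL=-684/637 → turn -1·90°
n=2: pose=(9,6,N); sL=30/13, sR=30; mL=-15/13, mR=-225/13; mL+mR=-240/13 → advance -1; mR−mL=-210/13 → turn -1·90°
n=3: pose=(9,5,E); sL=60, sR=12/5; mL=-30, mR=-306/5; mL+mR=-456/5 → advance -1; mR−mL=-156/5 → turn -1·90°
n=4: pose=(8,5,S); sL=3/2, sR=5/6; mL=-3/4, mR=-23/12; mL+mR=-8/3 → advance -1; mR−mL=-7/6 → turn -1·90°
n=5: pose=(8,6,W); sL=12/13, sR=60/49; mL=-6/13, mR=-978/637; mL+mR=-1272/637 → advance -1; mR−mL=-684/637 → turn -1·90°
n=6: pose=(9,6,N); sL=30/13, sR=30; mL=-15/13, mR=-225/13; mL+mR=-240/13 → advance -1; mR−mL=-210/13 → turn -1·90°
n=7: pose=(9,5,E); sL=60, sR=12/5; mL=-30, mR=-306/5; mL+mR=-456/5 → advance -1; mR−mL=-156/5 → turn -1·90°

0 3/2 5/6 -3/4 -23/12 8 5 S
1 12/13 60/49 -6/13 -978/637 8 6 W
2 30/13 30 -15/13 -225/13 9 6 N
3 60 12/5 -30 -306/5 9 5 E
4 3/2 5/6 -3/4 -23/12 8 5 S
5 12/13 60/49 -6/13 -978/637 8 6 W
6 30/13 30 -15/13 -225/13 9 6 N
7 60 12/5 -30 -306/5 9 5 E
final 8 5 S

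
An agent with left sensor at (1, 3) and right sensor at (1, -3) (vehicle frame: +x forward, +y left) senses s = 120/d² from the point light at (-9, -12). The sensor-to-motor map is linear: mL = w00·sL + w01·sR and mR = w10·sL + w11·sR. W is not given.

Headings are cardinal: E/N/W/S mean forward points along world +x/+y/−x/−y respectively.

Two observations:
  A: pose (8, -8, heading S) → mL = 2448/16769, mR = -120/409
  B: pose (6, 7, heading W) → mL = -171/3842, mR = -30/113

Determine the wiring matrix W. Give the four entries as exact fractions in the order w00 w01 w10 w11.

-1/2 1/2 -1 0

obs A: pose=(8,-8,S) → sL=120/409, sR=24/41, mL=2448/16769, mR=-120/409
obs B: pose=(6,7,W) → sL=30/113, sR=3/17, mL=-171/3842, mR=-30/113
sensor matrix S = [[120/409, 24/41], [30/113, 3/17]]; det S = -3338280/32213249
solve [mL_A; mL_B] = S·[w00; w01] and [mR_A; mR_B] = S·[w10; w11]:
  w00 = -1/2, w01 = 1/2, w10 = -1, w11 = 0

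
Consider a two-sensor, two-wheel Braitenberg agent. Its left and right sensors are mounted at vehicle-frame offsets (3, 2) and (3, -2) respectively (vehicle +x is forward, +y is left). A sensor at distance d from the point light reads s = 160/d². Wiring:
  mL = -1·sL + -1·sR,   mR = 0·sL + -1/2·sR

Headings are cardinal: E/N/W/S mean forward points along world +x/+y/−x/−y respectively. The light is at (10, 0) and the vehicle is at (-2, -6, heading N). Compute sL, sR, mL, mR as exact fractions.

32/41 160/109 -10048/4469 -80/109

left sensor world pos  = (-4, -3); dL² = 205
right sensor world pos = (0, -3); dR² = 109
sL = 160/205 = 32/41
sR = 160/109 = 160/109
mL = -1·sL + -1·sR = -10048/4469
mR = 0·sL + -1/2·sR = -80/109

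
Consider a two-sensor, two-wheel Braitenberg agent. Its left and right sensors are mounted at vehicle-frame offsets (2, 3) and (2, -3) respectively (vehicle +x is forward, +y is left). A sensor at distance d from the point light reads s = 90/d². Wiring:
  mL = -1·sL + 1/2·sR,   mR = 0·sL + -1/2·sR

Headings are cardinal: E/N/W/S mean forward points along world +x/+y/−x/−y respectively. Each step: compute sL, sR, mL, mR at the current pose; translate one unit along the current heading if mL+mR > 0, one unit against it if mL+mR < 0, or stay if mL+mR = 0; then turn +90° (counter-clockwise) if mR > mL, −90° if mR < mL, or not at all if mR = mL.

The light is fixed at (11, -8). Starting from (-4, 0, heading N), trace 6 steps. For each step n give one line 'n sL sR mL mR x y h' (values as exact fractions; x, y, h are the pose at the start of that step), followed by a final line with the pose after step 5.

n=0: pose=(-4,0,N); sL=45/212, sR=45/122; mL=-90/3233, mR=-45/244; mL+mR=-45/212 → advance -1; mR−mL=-2025/12932 → turn -1·90°
n=1: pose=(-4,-1,E); sL=90/269, sR=18/37; mL=-909/9953, mR=-9/37; mL+mR=-90/269 → advance -1; mR−mL=-1512/9953 → turn -1·90°
n=2: pose=(-5,-1,S); sL=45/97, sR=45/193; mL=-13005/37442, mR=-45/386; mL+mR=-45/97 → advance -1; mR−mL=4320/18721 → turn +1·90°
n=3: pose=(-5,0,E); sL=90/317, sR=90/221; mL=-5625/70057, mR=-45/221; mL+mR=-90/317 → advance -1; mR−mL=-8640/70057 → turn -1·90°
n=4: pose=(-6,0,S); sL=45/116, sR=45/218; mL=-900/3161, mR=-45/436; mL+mR=-45/116 → advance -1; mR−mL=2295/12644 → turn +1·90°
n=5: pose=(-6,1,E); sL=10/41, sR=10/29; mL=-85/1189, mR=-5/29; mL+mR=-10/41 → advance -1; mR−mL=-120/1189 → turn -1·90°

0 45/212 45/122 -90/3233 -45/244 -4 0 N
1 90/269 18/37 -909/9953 -9/37 -4 -1 E
2 45/97 45/193 -13005/37442 -45/386 -5 -1 S
3 90/317 90/221 -5625/70057 -45/221 -5 0 E
4 45/116 45/218 -900/3161 -45/436 -6 0 S
5 10/41 10/29 -85/1189 -5/29 -6 1 E
final -7 1 S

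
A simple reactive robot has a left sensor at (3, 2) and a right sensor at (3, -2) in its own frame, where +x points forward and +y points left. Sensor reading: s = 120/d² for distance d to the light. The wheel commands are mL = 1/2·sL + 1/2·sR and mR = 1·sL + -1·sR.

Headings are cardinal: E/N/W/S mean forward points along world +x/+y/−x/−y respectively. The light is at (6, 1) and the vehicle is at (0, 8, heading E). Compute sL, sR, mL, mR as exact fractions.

4/3 60/17 124/51 -112/51

left sensor world pos  = (3, 10); dL² = 90
right sensor world pos = (3, 6); dR² = 34
sL = 120/90 = 4/3
sR = 120/34 = 60/17
mL = 1/2·sL + 1/2·sR = 124/51
mR = 1·sL + -1·sR = -112/51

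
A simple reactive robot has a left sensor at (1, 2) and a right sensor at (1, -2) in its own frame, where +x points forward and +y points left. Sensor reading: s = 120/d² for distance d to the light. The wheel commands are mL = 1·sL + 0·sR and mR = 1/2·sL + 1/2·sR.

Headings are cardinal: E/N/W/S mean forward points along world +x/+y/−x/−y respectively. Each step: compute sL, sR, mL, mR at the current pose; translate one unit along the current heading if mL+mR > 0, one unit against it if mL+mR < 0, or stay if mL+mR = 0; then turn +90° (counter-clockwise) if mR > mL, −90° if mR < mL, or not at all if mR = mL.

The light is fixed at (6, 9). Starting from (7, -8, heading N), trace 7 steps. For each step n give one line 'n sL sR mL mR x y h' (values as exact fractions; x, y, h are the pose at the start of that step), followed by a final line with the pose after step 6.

n=0: pose=(7,-8,N); sL=120/257, sR=24/53; mL=120/257, mR=6264/13621; mL+mR=12624/13621 → advance +1; mR−mL=-96/13621 → turn -1·90°
n=1: pose=(7,-7,E); sL=3/5, sR=15/41; mL=3/5, mR=99/205; mL+mR=222/205 → advance +1; mR−mL=-24/205 → turn -1·90°
n=2: pose=(8,-7,S); sL=24/61, sR=120/289; mL=24/61, mR=7128/17629; mL+mR=14064/17629 → advance +1; mR−mL=192/17629 → turn +1·90°
n=3: pose=(8,-8,E); sL=20/39, sR=12/37; mL=20/39, mR=604/1443; mL+mR=448/481 → advance +1; mR−mL=-136/1443 → turn -1·90°
n=4: pose=(9,-8,S); sL=120/349, sR=24/65; mL=120/349, mR=8088/22685; mL+mR=15888/22685 → advance +1; mR−mL=288/22685 → turn +1·90°
n=5: pose=(9,-9,E); sL=15/34, sR=15/52; mL=15/34, mR=645/1768; mL+mR=1425/1768 → advance +1; mR−mL=-135/1768 → turn -1·90°
n=6: pose=(10,-9,S); sL=120/397, sR=24/73; mL=120/397, mR=9144/28981; mL+mR=17904/28981 → advance +1; mR−mL=384/28981 → turn +1·90°

0 120/257 24/53 120/257 6264/13621 7 -8 N
1 3/5 15/41 3/5 99/205 7 -7 E
2 24/61 120/289 24/61 7128/17629 8 -7 S
3 20/39 12/37 20/39 604/1443 8 -8 E
4 120/349 24/65 120/349 8088/22685 9 -8 S
5 15/34 15/52 15/34 645/1768 9 -9 E
6 120/397 24/73 120/397 9144/28981 10 -9 S
final 10 -10 E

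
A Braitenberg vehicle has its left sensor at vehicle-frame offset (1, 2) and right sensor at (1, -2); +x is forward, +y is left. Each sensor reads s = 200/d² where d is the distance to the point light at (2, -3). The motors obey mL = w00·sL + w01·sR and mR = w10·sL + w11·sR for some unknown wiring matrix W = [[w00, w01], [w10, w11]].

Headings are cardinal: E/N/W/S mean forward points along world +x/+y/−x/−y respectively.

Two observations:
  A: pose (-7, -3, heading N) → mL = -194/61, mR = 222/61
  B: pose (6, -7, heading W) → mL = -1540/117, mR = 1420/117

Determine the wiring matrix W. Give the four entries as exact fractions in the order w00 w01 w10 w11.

1/2 -1 1 1/2

obs A: pose=(-7,-3,N) → sL=100/61, sR=4, mL=-194/61, mR=222/61
obs B: pose=(6,-7,W) → sL=40/9, sR=200/13, mL=-1540/117, mR=1420/117
sensor matrix S = [[100/61, 4], [40/9, 200/13]]; det S = 53120/7137
solve [mL_A; mL_B] = S·[w00; w01] and [mR_A; mR_B] = S·[w10; w11]:
  w00 = 1/2, w01 = -1, w10 = 1, w11 = 1/2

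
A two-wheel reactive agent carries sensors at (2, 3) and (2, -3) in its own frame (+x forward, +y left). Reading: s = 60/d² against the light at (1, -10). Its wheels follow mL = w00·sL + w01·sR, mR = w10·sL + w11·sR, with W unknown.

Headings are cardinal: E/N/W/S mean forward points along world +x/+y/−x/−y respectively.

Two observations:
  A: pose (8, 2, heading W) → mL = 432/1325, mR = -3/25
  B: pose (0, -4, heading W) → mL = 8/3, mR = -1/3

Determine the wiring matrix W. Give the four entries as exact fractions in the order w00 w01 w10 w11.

1 -1 0 -1/2

obs A: pose=(8,2,W) → sL=30/53, sR=6/25, mL=432/1325, mR=-3/25
obs B: pose=(0,-4,W) → sL=10/3, sR=2/3, mL=8/3, mR=-1/3
sensor matrix S = [[30/53, 6/25], [10/3, 2/3]]; det S = -112/265
solve [mL_A; mL_B] = S·[w00; w01] and [mR_A; mR_B] = S·[w10; w11]:
  w00 = 1, w01 = -1, w10 = 0, w11 = -1/2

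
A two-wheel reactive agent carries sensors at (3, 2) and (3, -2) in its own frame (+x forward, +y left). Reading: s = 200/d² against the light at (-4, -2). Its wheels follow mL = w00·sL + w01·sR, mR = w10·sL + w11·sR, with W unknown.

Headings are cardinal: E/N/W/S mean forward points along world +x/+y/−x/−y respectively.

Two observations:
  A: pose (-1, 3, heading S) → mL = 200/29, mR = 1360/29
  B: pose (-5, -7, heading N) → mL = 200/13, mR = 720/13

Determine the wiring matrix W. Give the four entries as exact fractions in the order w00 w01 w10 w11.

obs A: pose=(-1,3,S) → sL=200/29, sR=40, mL=200/29, mR=1360/29
obs B: pose=(-5,-7,N) → sL=200/13, sR=40, mL=200/13, mR=720/13
sensor matrix S = [[200/29, 40], [200/13, 40]]; det S = -128000/377
solve [mL_A; mL_B] = S·[w00; w01] and [mR_A; mR_B] = S·[w10; w11]:
  w00 = 1, w01 = 0, w10 = 1, w11 = 1

1 0 1 1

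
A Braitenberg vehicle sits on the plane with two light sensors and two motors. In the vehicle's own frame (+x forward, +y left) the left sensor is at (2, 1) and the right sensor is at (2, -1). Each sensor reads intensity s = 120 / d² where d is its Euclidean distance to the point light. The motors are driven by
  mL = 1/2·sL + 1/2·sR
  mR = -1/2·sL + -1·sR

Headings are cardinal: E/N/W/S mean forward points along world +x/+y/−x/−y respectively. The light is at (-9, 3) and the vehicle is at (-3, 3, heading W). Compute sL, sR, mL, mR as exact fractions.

left sensor world pos  = (-5, 2); dL² = 17
right sensor world pos = (-5, 4); dR² = 17
sL = 120/17 = 120/17
sR = 120/17 = 120/17
mL = 1/2·sL + 1/2·sR = 120/17
mR = -1/2·sL + -1·sR = -180/17

120/17 120/17 120/17 -180/17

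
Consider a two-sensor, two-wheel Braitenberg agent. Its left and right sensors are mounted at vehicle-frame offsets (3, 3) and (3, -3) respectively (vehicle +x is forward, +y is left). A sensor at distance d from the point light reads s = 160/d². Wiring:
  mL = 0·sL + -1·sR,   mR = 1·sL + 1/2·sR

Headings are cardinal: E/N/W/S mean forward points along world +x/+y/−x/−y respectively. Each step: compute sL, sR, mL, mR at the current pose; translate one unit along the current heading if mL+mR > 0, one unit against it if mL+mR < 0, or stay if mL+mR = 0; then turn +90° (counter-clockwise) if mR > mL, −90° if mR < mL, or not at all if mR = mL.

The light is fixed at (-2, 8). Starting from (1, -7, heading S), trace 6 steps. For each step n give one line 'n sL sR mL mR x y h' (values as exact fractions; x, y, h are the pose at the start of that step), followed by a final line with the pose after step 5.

n=0: pose=(1,-7,S); sL=4/9, sR=40/81; mL=-40/81, mR=56/81; mL+mR=16/81 → advance +1; mR−mL=32/27 → turn +1·90°
n=1: pose=(1,-8,E); sL=32/41, sR=160/397; mL=-160/397, mR=15984/16277; mL+mR=9424/16277 → advance +1; mR−mL=22544/16277 → turn +1·90°
n=2: pose=(2,-8,N); sL=16/17, sR=80/109; mL=-80/109, mR=2424/1853; mL+mR=1064/1853 → advance +1; mR−mL=3784/1853 → turn +1·90°
n=3: pose=(2,-7,W); sL=32/65, sR=32/29; mL=-32/29, mR=1968/1885; mL+mR=-112/1885 → advance -1; mR−mL=4048/1885 → turn +1·90°
n=4: pose=(3,-7,S); sL=40/97, sR=20/41; mL=-20/41, mR=2610/3977; mL+mR=670/3977 → advance +1; mR−mL=4550/3977 → turn +1·90°
n=5: pose=(3,-8,E); sL=160/233, sR=32/85; mL=-32/85, mR=17328/19805; mL+mR=9872/19805 → advance +1; mR−mL=24784/19805 → turn +1·90°

0 4/9 40/81 -40/81 56/81 1 -7 S
1 32/41 160/397 -160/397 15984/16277 1 -8 E
2 16/17 80/109 -80/109 2424/1853 2 -8 N
3 32/65 32/29 -32/29 1968/1885 2 -7 W
4 40/97 20/41 -20/41 2610/3977 3 -7 S
5 160/233 32/85 -32/85 17328/19805 3 -8 E
final 4 -8 N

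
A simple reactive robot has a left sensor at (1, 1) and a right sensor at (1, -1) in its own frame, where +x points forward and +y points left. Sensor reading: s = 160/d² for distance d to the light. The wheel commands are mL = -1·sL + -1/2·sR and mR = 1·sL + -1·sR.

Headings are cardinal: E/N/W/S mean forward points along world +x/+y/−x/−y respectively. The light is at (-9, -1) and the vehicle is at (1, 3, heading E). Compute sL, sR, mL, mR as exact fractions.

left sensor world pos  = (2, 4); dL² = 146
right sensor world pos = (2, 2); dR² = 130
sL = 160/146 = 80/73
sR = 160/130 = 16/13
mL = -1·sL + -1/2·sR = -1624/949
mR = 1·sL + -1·sR = -128/949

80/73 16/13 -1624/949 -128/949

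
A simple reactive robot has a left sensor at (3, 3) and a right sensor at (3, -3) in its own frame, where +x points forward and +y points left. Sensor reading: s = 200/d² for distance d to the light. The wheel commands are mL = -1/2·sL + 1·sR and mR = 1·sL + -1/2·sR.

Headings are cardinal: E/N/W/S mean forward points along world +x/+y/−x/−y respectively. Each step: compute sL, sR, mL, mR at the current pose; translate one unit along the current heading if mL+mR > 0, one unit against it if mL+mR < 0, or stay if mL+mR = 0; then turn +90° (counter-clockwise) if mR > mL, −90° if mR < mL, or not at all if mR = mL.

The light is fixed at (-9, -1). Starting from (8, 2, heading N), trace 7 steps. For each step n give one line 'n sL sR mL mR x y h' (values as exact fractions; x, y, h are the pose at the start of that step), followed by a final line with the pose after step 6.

0 25/29 50/109 175/6322 2000/3161 8 2 N
1 200/197 40/49 2980/9653 5860/9653 8 3 W
2 100/181 20/17 2770/3077 -110/3077 7 3 S
3 200/169 40/41 2660/6929 4820/6929 7 2 W
4 50/81 25/18 175/162 -25/324 6 2 S
5 40/29 200/169 2420/4901 3860/4901 6 1 W
6 20/29 100/61 2290/1769 -230/1769 5 1 S
final 5 0 W

n=0: pose=(8,2,N); sL=25/29, sR=50/109; mL=175/6322, mR=2000/3161; mL+mR=4175/6322 → advance +1; mR−mL=3825/6322 → turn +1·90°
n=1: pose=(8,3,W); sL=200/197, sR=40/49; mL=2980/9653, mR=5860/9653; mL+mR=8840/9653 → advance +1; mR−mL=2880/9653 → turn +1·90°
n=2: pose=(7,3,S); sL=100/181, sR=20/17; mL=2770/3077, mR=-110/3077; mL+mR=2660/3077 → advance +1; mR−mL=-2880/3077 → turn -1·90°
n=3: pose=(7,2,W); sL=200/169, sR=40/41; mL=2660/6929, mR=4820/6929; mL+mR=7480/6929 → advance +1; mR−mL=2160/6929 → turn +1·90°
n=4: pose=(6,2,S); sL=50/81, sR=25/18; mL=175/162, mR=-25/324; mL+mR=325/324 → advance +1; mR−mL=-125/108 → turn -1·90°
n=5: pose=(6,1,W); sL=40/29, sR=200/169; mL=2420/4901, mR=3860/4901; mL+mR=6280/4901 → advance +1; mR−mL=1440/4901 → turn +1·90°
n=6: pose=(5,1,S); sL=20/29, sR=100/61; mL=2290/1769, mR=-230/1769; mL+mR=2060/1769 → advance +1; mR−mL=-2520/1769 → turn -1·90°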